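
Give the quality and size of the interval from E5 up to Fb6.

E to F spans two letter names (E-F), plus an octave: a ninth.
A major ninth would be 14 semitones; E5 to Fb6 is 12, two semitones narrower, so the interval is diminished.

d9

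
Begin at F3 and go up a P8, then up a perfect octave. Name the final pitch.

F5

F3 up a perfect octave → F4 (12 semitones).
F4 up a perfect octave → F5 (12 semitones).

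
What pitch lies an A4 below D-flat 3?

The fourth takes the letter from D down to A.
An augmented fourth spans 6 semitones, so from Db3 the target pitch is Abb2.

A-double-flat 2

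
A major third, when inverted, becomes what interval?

The rule of nine gives the new number: 9 − 3 = 6, so a third becomes a sixth.
The quality also flips — major becomes minor — giving a minor sixth.

minor 6th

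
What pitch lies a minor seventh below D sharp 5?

E sharp 4

The seventh takes the letter from D down to E.
A minor seventh is 10 semitones; 10 semitones down from D#5 gives E#4.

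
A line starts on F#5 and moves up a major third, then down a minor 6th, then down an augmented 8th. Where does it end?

Up a major third from F#5: A#5 (4 semitones up).
Down a minor sixth from A#5: C##5 (8 semitones down).
C##5 down an augmented octave → C#4 (13 semitones).

C#4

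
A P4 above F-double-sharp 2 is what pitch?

Counting four letter names up from F lands on B.
Moving 5 semitones up from F##2 (the size of a perfect fourth) reaches B#2.

B-sharp 2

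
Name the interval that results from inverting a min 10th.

M6

First reduce the compound minor tenth to its simple form, a minor third.
The rule of nine gives the new number: 9 − 3 = 6, so a third becomes a sixth.
And minor becomes major under inversion, so we get a major sixth.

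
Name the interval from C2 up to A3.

major thirteenth

C to A spans six letter names (C-D-E-F-G-A), plus an octave: a thirteenth.
The major thirteenth spans 21 semitones, and C2 to A3 is exactly 21 semitones — so this is a major thirteenth.
(Equivalently, a compound major sixth: a major sixth plus an octave.)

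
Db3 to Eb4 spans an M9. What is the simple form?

Subtracting seven from the interval number removes an octave: 9 − 7 = 2.
Quality carries through unchanged, so the simple form is a major second.

major second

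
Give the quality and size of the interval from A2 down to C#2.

minor sixth

Descending from A2 to C#2 is the same interval as ascending C#2 to A2.
C to A spans six letter names (C-D-E-F-G-A): a sixth.
C#2 to A2 is 8 semitones, a half step short of the major sixth (9), so this is minor.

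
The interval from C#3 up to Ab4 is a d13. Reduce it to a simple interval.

d6

Each octave removed subtracts seven from the number: 13 − 7 = 6.
That makes a diminished thirteenth a compound diminished sixth — an octave plus a diminished sixth.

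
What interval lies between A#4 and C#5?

A to C spans three letter names (A-B-C), so the interval is some kind of third.
A major third would be 4 semitones, but A#4 to C#5 is 3 — one semitone narrower, making it a minor third.

m3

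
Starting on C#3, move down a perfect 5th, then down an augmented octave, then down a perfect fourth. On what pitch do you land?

C1

C#3 down a perfect fifth → F#2 (7 semitones).
F#2 down an augmented octave → F1 (13 semitones).
Down a perfect fourth from F1: C1 (5 semitones down).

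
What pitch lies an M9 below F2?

Eb1

The ninth's letter: F down two letter names plus an octave → E.
A major ninth is 14 semitones; 14 semitones down from F2 gives Eb1.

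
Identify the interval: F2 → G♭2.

F to G spans two letter names (F-G): a second.
A major second would be 2 semitones, but F2 to Gb2 is 1 — one semitone narrower, making it a minor second.

minor second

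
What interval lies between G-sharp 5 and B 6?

G to B spans three letter names (G-A-B), plus an octave, so the interval is some kind of tenth.
A major tenth would be 16 semitones, but G#5 to B6 is 15 — one semitone narrower, making it a minor tenth.
(Equivalently, a compound minor third: a minor third plus an octave.)

minor tenth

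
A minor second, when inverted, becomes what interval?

The rule of nine gives the new number: 9 − 2 = 7, so a second becomes a seventh.
And minor becomes major under inversion, so we get a major seventh.

major 7th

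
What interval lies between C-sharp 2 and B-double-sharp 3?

C to B spans seven letter names (C-D-E-F-G-A-B), plus an octave: a fourteenth.
The major fourteenth is 23 semitones; here we have 24, one semitone wider: augmented.
(Equivalently, a compound augmented seventh: an augmented seventh plus an octave.)

augmented fourteenth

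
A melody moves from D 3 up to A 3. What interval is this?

perfect fifth

D to A spans five letter names (D-E-F-G-A): a fifth.
The perfect fifth spans 7 semitones, and D3 to A3 is exactly 7 semitones — so this is a perfect fifth.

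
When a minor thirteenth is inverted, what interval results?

First reduce the compound minor thirteenth to its simple form, a minor sixth.
The rule of nine gives the new number: 9 − 6 = 3, so a sixth becomes a third.
And minor becomes major under inversion, so we get a major third.

M3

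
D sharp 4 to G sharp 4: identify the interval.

D to G spans four letter names (D-E-F-G) — that makes it a fourth of some quality.
D#4 to G#4 is 5 semitones, matching the perfect fourth exactly, so the quality is perfect.

perfect 4th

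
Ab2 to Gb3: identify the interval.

minor 7th

A to G spans seven letter names (A-B-C-D-E-F-G), so the interval is some kind of seventh.
A major seventh would be 11 semitones, but Ab2 to Gb3 is 10 — one semitone narrower, making it a minor seventh.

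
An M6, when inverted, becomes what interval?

minor 3rd

Inverted interval numbers add to nine, so a sixth pairs with a third (6 + 3 = 9).
And major becomes minor under inversion, so we get a minor third.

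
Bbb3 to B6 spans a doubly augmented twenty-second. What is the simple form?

doubly augmented octave

Each octave removed subtracts seven from the number: 22 − 14 = 8.
That makes a doubly augmented twenty-second a compound doubly augmented octave — 2 octaves plus a doubly augmented octave.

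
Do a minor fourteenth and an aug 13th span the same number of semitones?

Both span 22 semitones: a minor fourteenth and an augmented thirteenth are the same chromatic distance.

Yes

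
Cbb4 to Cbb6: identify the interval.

perfect fifteenth

C to C is the same letter name, plus 2 octaves — that makes it a fifteenth of some quality.
Counting semitones, Cbb4→Cbb6 is 24, which is the perfect fifteenth.
(Equivalently, a compound perfect octave: a perfect octave plus an octave.)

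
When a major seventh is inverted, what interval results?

minor 2nd

Interval numbers invert to sum to nine: 7 + 2 = 9, so a seventh inverts to a second.
Quality inverts too: major becomes minor. That makes the inversion a minor second.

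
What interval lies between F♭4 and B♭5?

F to B spans four letter names (F-G-A-B), plus an octave — that makes it an eleventh of some quality.
The perfect eleventh is 17 semitones; here we have 18, one semitone wider: augmented.
(Equivalently, a compound augmented fourth: an augmented fourth plus an octave.)

augmented 11th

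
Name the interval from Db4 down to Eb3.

minor 7th

Descending from Db4 to Eb3 is the same interval as ascending Eb3 to Db4.
E to D spans seven letter names (E-F-G-A-B-C-D), so the interval is some kind of seventh.
A major seventh would be 11 semitones, but Eb3 to Db4 is 10 — one semitone narrower, making it a minor seventh.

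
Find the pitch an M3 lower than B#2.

Three letter names down from B: G.
A major third is 4 semitones; 4 semitones down from B#2 gives G#2.

G#2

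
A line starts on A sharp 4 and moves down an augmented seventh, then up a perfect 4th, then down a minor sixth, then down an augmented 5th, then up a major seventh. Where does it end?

B flat 3

An augmented seventh down from A#4 is Bb3.
Bb3 up a perfect fourth → Eb4 (5 semitones).
Eb4 down a minor sixth → G3 (8 semitones).
An augmented fifth down from G3 is Cb3.
A major seventh up from Cb3 is Bb3.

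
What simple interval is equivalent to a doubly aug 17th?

doubly augmented third

Subtracting seven from the interval number removes an octave: 17 − 14 = 3.
Quality carries through unchanged, so the simple form is a doubly augmented third.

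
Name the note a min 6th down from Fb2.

Six letter names down from F: A.
Moving 8 semitones down from Fb2 (the size of a minor sixth) reaches Ab1.

Ab1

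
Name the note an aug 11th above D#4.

G##5

Counting four letter names plus an octave up from D lands on G.
An augmented eleventh spans 18 semitones, so from D#4 the target pitch is G##5.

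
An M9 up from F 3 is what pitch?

G 4

The ninth's letter: F up two letter names plus an octave → G.
Moving 14 semitones up from F3 (the size of a major ninth) reaches G4.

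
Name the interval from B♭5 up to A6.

B to A spans seven letter names (B-C-D-E-F-G-A), so the interval is some kind of seventh.
Bb5 to A6 is 11 semitones, matching the major seventh exactly, so the quality is major.

major seventh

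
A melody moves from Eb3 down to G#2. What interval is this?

Descending from Eb3 to G#2 is the same interval as ascending G#2 to Eb3.
G to E spans six letter names (G-A-B-C-D-E) — that makes it a sixth of some quality.
The major sixth is 9 semitones; here we have 7, two semitones narrower: diminished.

diminished sixth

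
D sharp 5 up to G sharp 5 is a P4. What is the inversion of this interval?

perfect 5th

Interval numbers invert to sum to nine: 4 + 5 = 9, so a fourth inverts to a fifth.
And perfect stays perfect under inversion, so we get a perfect fifth.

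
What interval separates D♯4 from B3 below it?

M3

Descending from D#4 to B3 is the same interval as ascending B3 to D#4.
B to D spans three letter names (B-C-D), so the interval is some kind of third.
Counting semitones, B3→D#4 is 4, which is the major third.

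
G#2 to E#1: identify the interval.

Descending from G#2 to E#1 is the same interval as ascending E#1 to G#2.
E to G spans three letter names (E-F-G), plus an octave, so the interval is some kind of tenth.
A major tenth would be 16 semitones, but E#1 to G#2 is 15 — one semitone narrower, making it a minor tenth.
(Equivalently, a compound minor third: a minor third plus an octave.)

minor 10th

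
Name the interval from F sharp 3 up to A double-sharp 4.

F to A spans three letter names (F-G-A), plus an octave, so the interval is some kind of tenth.
F#3 to A##4 spans 17 semitones — one semitone wider than the major tenth (16) — giving an augmented tenth.
(Equivalently, a compound augmented third: an augmented third plus an octave.)

augmented tenth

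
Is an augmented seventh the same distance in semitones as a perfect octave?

Yes

Both span 12 semitones: an augmented seventh and a perfect octave are the same chromatic distance.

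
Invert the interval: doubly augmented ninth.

First reduce the compound doubly augmented ninth to its simple form, a doubly augmented second.
Inverted interval numbers add to nine, so a second pairs with a seventh (2 + 7 = 9).
Quality inverts too: doubly augmented becomes doubly diminished. That makes the inversion a doubly diminished seventh.

doubly diminished seventh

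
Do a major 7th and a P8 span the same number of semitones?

A major seventh spans 11 semitones; a perfect octave spans 12 semitones. They differ by 1.

No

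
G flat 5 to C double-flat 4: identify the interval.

Descending from Gb5 to Cbb4 is the same interval as ascending Cbb4 to Gb5.
C to G spans five letter names (C-D-E-F-G), plus an octave — that makes it a twelfth of some quality.
Cbb4 to Gb5 spans 20 semitones — one semitone wider than the perfect twelfth (19) — giving an augmented twelfth.
(Equivalently, a compound augmented fifth: an augmented fifth plus an octave.)

augmented twelfth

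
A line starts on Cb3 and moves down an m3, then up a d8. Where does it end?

Abb3

Cb3 down a minor third → Ab2 (3 semitones).
Up a diminished octave from Ab2: Abb3 (11 semitones up).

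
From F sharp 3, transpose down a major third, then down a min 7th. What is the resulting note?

E 2

Down a major third from F#3: D3 (4 semitones down).
Down a minor seventh from D3: E2 (10 semitones down).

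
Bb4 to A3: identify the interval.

m9

Descending from Bb4 to A3 is the same interval as ascending A3 to Bb4.
A to B spans two letter names (A-B), plus an octave — that makes it a ninth of some quality.
A major ninth would be 14 semitones, but A3 to Bb4 is 13 — one semitone narrower, making it a minor ninth.
(Equivalently, a compound minor second: a minor second plus an octave.)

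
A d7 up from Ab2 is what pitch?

The seventh takes the letter from A up to G.
A diminished seventh spans 9 semitones, so from Ab2 the target pitch is Gbb3.

Gbb3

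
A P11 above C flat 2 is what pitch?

F flat 3

Counting four letter names plus an octave up from C lands on F.
A perfect eleventh spans 17 semitones, so from Cb2 the target pitch is Fb3.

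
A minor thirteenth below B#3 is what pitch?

D##2

The thirteenth's letter: B down six letter names plus an octave → D.
A minor thirteenth is 20 semitones; 20 semitones down from B#3 gives D##2.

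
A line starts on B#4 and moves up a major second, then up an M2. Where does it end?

Up a major second from B#4: C##5 (2 semitones up).
Up a major second from C##5: D##5 (2 semitones up).

D##5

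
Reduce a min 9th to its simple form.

Subtracting seven from the interval number removes an octave: 9 − 7 = 2.
So a minor ninth is an octave plus a minor second. The quality is unchanged.

minor 2nd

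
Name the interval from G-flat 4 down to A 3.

Descending from Gb4 to A3 is the same interval as ascending A3 to Gb4.
A to G spans seven letter names (A-B-C-D-E-F-G) — that makes it a seventh of some quality.
The major seventh is 11 semitones; here we have 9, two semitones narrower: diminished.

diminished seventh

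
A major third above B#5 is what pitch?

D##6

Counting three letter names up from B lands on D.
Moving 4 semitones up from B#5 (the size of a major third) reaches D##6.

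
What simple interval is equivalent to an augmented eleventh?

augmented 4th

Each octave removed subtracts seven from the number: 11 − 7 = 4.
So an augmented eleventh is an octave plus an augmented fourth. The quality is unchanged.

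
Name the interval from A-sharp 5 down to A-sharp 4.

Descending from A#5 to A#4 is the same interval as ascending A#4 to A#5.
A to A is the same letter name, plus an octave: an octave.
A#4 to A#5 is 12 semitones, matching the perfect octave exactly, so the quality is perfect.

perfect 8th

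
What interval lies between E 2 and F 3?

E to F spans two letter names (E-F), plus an octave — that makes it a ninth of some quality.
At 13 semitones, E2→F3 falls one short of a major ninth: minor.
(Equivalently, a compound minor second: a minor second plus an octave.)

minor 9th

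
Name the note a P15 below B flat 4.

B flat 2

For a fifteenth the letter name doesn't change: still B, two octaves down.
A perfect fifteenth spans 24 semitones, so from Bb4 the target pitch is Bb2.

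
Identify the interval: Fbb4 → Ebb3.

minor ninth

Descending from Fbb4 to Ebb3 is the same interval as ascending Ebb3 to Fbb4.
E to F spans two letter names (E-F), plus an octave: a ninth.
At 13 semitones, Ebb3→Fbb4 falls one short of a major ninth: minor.
(Equivalently, a compound minor second: a minor second plus an octave.)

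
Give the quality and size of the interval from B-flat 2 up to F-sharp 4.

augmented twelfth

B to F spans five letter names (B-C-D-E-F), plus an octave: a twelfth.
A perfect twelfth would be 19 semitones; Bb2 to F#4 is 20, one semitone wider, so the interval is augmented.
(Equivalently, a compound augmented fifth: an augmented fifth plus an octave.)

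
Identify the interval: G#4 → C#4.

Descending from G#4 to C#4 is the same interval as ascending C#4 to G#4.
C to G spans five letter names (C-D-E-F-G), so the interval is some kind of fifth.
C#4 to G#4 is 7 semitones, matching the perfect fifth exactly, so the quality is perfect.

perfect fifth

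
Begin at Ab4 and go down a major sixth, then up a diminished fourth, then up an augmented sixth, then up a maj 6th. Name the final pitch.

Down a major sixth from Ab4: Cb4 (9 semitones down).
Up a diminished fourth from Cb4: Fbb4 (4 semitones up).
An augmented sixth up from Fbb4 is Db5.
A major sixth up from Db5 is Bb5.

Bb5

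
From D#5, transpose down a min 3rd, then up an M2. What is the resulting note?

Down a minor third from D#5: B#4 (3 semitones down).
B#4 up a major second → C##5 (2 semitones).

C##5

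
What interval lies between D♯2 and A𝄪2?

D to A spans five letter names (D-E-F-G-A) — that makes it a fifth of some quality.
D#2 to A##2 spans 8 semitones — one semitone wider than the perfect fifth (7) — giving an augmented fifth.

augmented fifth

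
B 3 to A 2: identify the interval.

Descending from B3 to A2 is the same interval as ascending A2 to B3.
A to B spans two letter names (A-B), plus an octave, so the interval is some kind of ninth.
Counting semitones, A2→B3 is 14, which is the major ninth.
(Equivalently, a compound major second: a major second plus an octave.)

major 9th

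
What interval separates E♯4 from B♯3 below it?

Descending from E#4 to B#3 is the same interval as ascending B#3 to E#4.
B to E spans four letter names (B-C-D-E), so the interval is some kind of fourth.
The perfect fourth spans 5 semitones, and B#3 to E#4 is exactly 5 semitones — so this is a perfect fourth.

P4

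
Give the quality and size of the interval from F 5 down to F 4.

perfect octave

Descending from F5 to F4 is the same interval as ascending F4 to F5.
F to F is the same letter name, plus an octave: an octave.
Counting semitones, F4→F5 is 12, which is the perfect octave.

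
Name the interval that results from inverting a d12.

augmented 4th

First reduce the compound diminished twelfth to its simple form, a diminished fifth.
Inverted interval numbers add to nine, so a fifth pairs with a fourth (5 + 4 = 9).
The quality also flips — diminished becomes augmented — giving an augmented fourth.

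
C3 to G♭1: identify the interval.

Descending from C3 to Gb1 is the same interval as ascending Gb1 to C3.
G to C spans four letter names (G-A-B-C), plus an octave, so the interval is some kind of eleventh.
The perfect eleventh is 17 semitones; here we have 18, one semitone wider: augmented.
(Equivalently, a compound augmented fourth: an augmented fourth plus an octave.)

A11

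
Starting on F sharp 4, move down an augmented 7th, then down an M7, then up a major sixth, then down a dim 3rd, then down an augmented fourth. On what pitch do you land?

An augmented seventh down from F#4 is Gb3.
A major seventh down from Gb3 is Abb2.
Up a major sixth from Abb2: Fb3 (9 semitones up).
Down a diminished third from Fb3: D3 (2 semitones down).
D3 down an augmented fourth → Ab2 (6 semitones).

A flat 2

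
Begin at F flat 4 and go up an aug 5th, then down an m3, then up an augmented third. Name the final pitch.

Up an augmented fifth from Fb4: C5 (8 semitones up).
C5 down a minor third → A4 (3 semitones).
An augmented third up from A4 is C##5.

C double-sharp 5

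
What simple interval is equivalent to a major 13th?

Subtracting seven from the interval number removes an octave: 13 − 7 = 6.
Quality carries through unchanged, so the simple form is a major sixth.

M6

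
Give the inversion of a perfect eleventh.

First reduce the compound perfect eleventh to its simple form, a perfect fourth.
The rule of nine gives the new number: 9 − 4 = 5, so a fourth becomes a fifth.
And perfect stays perfect under inversion, so we get a perfect fifth.

perfect 5th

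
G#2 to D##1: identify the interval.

Descending from G#2 to D##1 is the same interval as ascending D##1 to G#2.
D to G spans four letter names (D-E-F-G), plus an octave — that makes it an eleventh of some quality.
The perfect eleventh is 17 semitones; here we have 16, one semitone narrower: diminished.
(Equivalently, a compound diminished fourth: a diminished fourth plus an octave.)

diminished eleventh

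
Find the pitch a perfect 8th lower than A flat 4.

An octave keeps the letter name A, an octave down from A.
A perfect octave is 12 semitones; 12 semitones down from Ab4 gives Ab3.

A flat 3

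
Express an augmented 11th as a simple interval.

Subtracting seven from the interval number removes an octave: 11 − 7 = 4.
That makes an augmented eleventh a compound augmented fourth — an octave plus an augmented fourth.

A4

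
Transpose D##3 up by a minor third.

The third takes the letter from D up to F.
Moving 3 semitones up from D##3 (the size of a minor third) reaches F##3.

F##3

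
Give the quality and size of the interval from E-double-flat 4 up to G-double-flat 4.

minor third

E to G spans three letter names (E-F-G): a third.
At 3 semitones, Ebb4→Gbb4 falls one short of a major third: minor.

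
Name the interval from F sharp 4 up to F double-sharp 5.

augmented 8th

F to F is the same letter name, plus an octave — that makes it an octave of some quality.
A perfect octave would be 12 semitones; F#4 to F##5 is 13, one semitone wider, so the interval is augmented.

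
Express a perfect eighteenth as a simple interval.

Subtracting seven from the interval number removes an octave: 18 − 14 = 4.
So a perfect eighteenth is 2 octaves plus a perfect fourth. The quality is unchanged.

perfect fourth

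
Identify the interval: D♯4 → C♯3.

Descending from D#4 to C#3 is the same interval as ascending C#3 to D#4.
C to D spans two letter names (C-D), plus an octave, so the interval is some kind of ninth.
Counting semitones, C#3→D#4 is 14, which is the major ninth.
(Equivalently, a compound major second: a major second plus an octave.)

M9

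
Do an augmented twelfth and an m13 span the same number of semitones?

Yes

Both span 20 semitones: an augmented twelfth and a minor thirteenth are the same chromatic distance.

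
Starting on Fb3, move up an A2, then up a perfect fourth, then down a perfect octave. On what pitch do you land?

An augmented second up from Fb3 is G3.
A perfect fourth up from G3 is C4.
C4 down a perfect octave → C3 (12 semitones).

C3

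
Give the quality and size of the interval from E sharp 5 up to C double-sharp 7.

major thirteenth

E to C spans six letter names (E-F-G-A-B-C), plus an octave: a thirteenth.
The major thirteenth spans 21 semitones, and E#5 to C##7 is exactly 21 semitones — so this is a major thirteenth.
(Equivalently, a compound major sixth: a major sixth plus an octave.)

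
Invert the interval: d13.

First reduce the compound diminished thirteenth to its simple form, a diminished sixth.
Interval numbers invert to sum to nine: 6 + 3 = 9, so a sixth inverts to a third.
And diminished becomes augmented under inversion, so we get an augmented third.

augmented 3rd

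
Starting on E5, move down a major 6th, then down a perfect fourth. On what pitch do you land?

Down a major sixth from E5: G4 (9 semitones down).
Down a perfect fourth from G4: D4 (5 semitones down).

D4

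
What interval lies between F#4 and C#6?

perfect twelfth

F to C spans five letter names (F-G-A-B-C), plus an octave, so the interval is some kind of twelfth.
Counting semitones, F#4→C#6 is 19, which is the perfect twelfth.
(Equivalently, a compound perfect fifth: a perfect fifth plus an octave.)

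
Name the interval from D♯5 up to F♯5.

D to F spans three letter names (D-E-F), so the interval is some kind of third.
At 3 semitones, D#5→F#5 falls one short of a major third: minor.

m3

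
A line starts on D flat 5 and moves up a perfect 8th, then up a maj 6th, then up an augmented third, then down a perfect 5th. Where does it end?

G sharp 6

Up a perfect octave from Db5: Db6 (12 semitones up).
Db6 up a major sixth → Bb6 (9 semitones).
Up an augmented third from Bb6: D#7 (5 semitones up).
A perfect fifth down from D#7 is G#6.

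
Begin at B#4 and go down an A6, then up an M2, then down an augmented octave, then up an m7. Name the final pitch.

Db4

Down an augmented sixth from B#4: D4 (10 semitones down).
Up a major second from D4: E4 (2 semitones up).
An augmented octave down from E4 is Eb3.
Eb3 up a minor seventh → Db4 (10 semitones).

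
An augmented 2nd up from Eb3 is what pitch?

The second takes the letter from E up to F.
Moving 3 semitones up from Eb3 (the size of an augmented second) reaches F#3.

F#3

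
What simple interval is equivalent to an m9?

minor 2nd

Each octave removed subtracts seven from the number: 9 − 7 = 2.
That makes a minor ninth a compound minor second — an octave plus a minor second.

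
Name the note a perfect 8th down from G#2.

The letter stays G (same as the start), shifted an octave down.
Moving 12 semitones down from G#2 (the size of a perfect octave) reaches G#1.

G#1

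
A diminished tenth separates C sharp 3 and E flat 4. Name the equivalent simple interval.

Each octave removed subtracts seven from the number: 10 − 7 = 3.
So a diminished tenth is an octave plus a diminished third. The quality is unchanged.

diminished 3rd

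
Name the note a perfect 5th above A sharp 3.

The fifth takes the letter from A up to E.
A perfect fifth is 7 semitones; 7 semitones up from A#3 gives E#4.

E sharp 4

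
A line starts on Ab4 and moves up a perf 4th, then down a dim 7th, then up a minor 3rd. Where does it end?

Ab4 up a perfect fourth → Db5 (5 semitones).
A diminished seventh down from Db5 is E4.
E4 up a minor third → G4 (3 semitones).

G4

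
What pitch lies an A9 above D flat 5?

E 6

Counting two letter names plus an octave up from D lands on E.
An augmented ninth spans 15 semitones, so from Db5 the target pitch is E6.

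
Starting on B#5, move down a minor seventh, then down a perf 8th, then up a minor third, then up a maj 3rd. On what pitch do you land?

A minor seventh down from B#5 is C##5.
A perfect octave down from C##5 is C##4.
A minor third up from C##4 is E#4.
E#4 up a major third → G##4 (4 semitones).

G##4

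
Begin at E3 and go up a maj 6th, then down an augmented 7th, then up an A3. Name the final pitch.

Up a major sixth from E3: C#4 (9 semitones up).
Down an augmented seventh from C#4: Db3 (12 semitones down).
Db3 up an augmented third → F#3 (5 semitones).

F#3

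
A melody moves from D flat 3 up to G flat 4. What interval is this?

perfect eleventh

D to G spans four letter names (D-E-F-G), plus an octave — that makes it an eleventh of some quality.
Db3 to Gb4 is 17 semitones, matching the perfect eleventh exactly, so the quality is perfect.
(Equivalently, a compound perfect fourth: a perfect fourth plus an octave.)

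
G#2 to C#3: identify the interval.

G to C spans four letter names (G-A-B-C) — that makes it a fourth of some quality.
The perfect fourth spans 5 semitones, and G#2 to C#3 is exactly 5 semitones — so this is a perfect fourth.

perfect 4th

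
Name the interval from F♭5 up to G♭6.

major ninth

F to G spans two letter names (F-G), plus an octave: a ninth.
Counting semitones, Fb5→Gb6 is 14, which is the major ninth.
(Equivalently, a compound major second: a major second plus an octave.)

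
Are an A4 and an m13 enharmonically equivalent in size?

An augmented fourth is 6 semitones but a minor thirteenth is 20 semitones — different sizes.

No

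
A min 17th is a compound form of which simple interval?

Take out 2 octaves (14 from the number): 17 − 14 = 3.
Quality carries through unchanged, so the simple form is a minor third.

minor third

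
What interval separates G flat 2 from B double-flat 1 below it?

Descending from Gb2 to Bbb1 is the same interval as ascending Bbb1 to Gb2.
B to G spans six letter names (B-C-D-E-F-G), so the interval is some kind of sixth.
Counting semitones, Bbb1→Gb2 is 9, which is the major sixth.

major sixth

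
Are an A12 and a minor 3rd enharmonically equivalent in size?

An augmented twelfth spans 20 semitones; a minor third spans 3 semitones. They differ by 17.

No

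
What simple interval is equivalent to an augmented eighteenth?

Take out 2 octaves (14 from the number): 18 − 14 = 4.
Quality carries through unchanged, so the simple form is an augmented fourth.

augmented 4th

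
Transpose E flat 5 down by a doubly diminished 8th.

E sharp 4

An octave keeps the letter name E, an octave down from E.
A doubly diminished octave spans 10 semitones, so from Eb5 the target pitch is E#4.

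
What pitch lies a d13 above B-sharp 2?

Counting six letter names plus an octave up from B lands on G.
A diminished thirteenth spans 19 semitones, so from B#2 the target pitch is G4.

G 4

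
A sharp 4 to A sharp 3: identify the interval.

perfect octave

Descending from A#4 to A#3 is the same interval as ascending A#3 to A#4.
A to A is the same letter name, plus an octave, so the interval is some kind of octave.
A#3 to A#4 is 12 semitones, matching the perfect octave exactly, so the quality is perfect.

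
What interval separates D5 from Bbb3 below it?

augmented tenth

Descending from D5 to Bbb3 is the same interval as ascending Bbb3 to D5.
B to D spans three letter names (B-C-D), plus an octave — that makes it a tenth of some quality.
A major tenth would be 16 semitones; Bbb3 to D5 is 17, one semitone wider, so the interval is augmented.
(Equivalently, a compound augmented third: an augmented third plus an octave.)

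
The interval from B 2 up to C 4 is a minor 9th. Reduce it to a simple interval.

Take out an octave (7 from the number): 9 − 7 = 2.
That makes a minor ninth a compound minor second — an octave plus a minor second.

m2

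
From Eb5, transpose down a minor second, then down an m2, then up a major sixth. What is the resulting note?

Down a minor second from Eb5: D5 (1 semitone down).
Down a minor second from D5: C#5 (1 semitone down).
A major sixth up from C#5 is A#5.

A#5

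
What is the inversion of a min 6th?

major 3rd

Inverted interval numbers add to nine, so a sixth pairs with a third (6 + 3 = 9).
And minor becomes major under inversion, so we get a major third.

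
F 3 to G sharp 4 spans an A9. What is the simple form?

Take out an octave (7 from the number): 9 − 7 = 2.
So an augmented ninth is an octave plus an augmented second. The quality is unchanged.

augmented second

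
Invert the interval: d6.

augmented third

Inverted interval numbers add to nine, so a sixth pairs with a third (6 + 3 = 9).
And diminished becomes augmented under inversion, so we get an augmented third.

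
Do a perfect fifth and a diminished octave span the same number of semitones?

7 semitones (perfect fifth) vs 11 semitones (diminished octave): not equal.

No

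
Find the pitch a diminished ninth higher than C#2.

Db3

Counting two letter names plus an octave up from C lands on D.
Moving 12 semitones up from C#2 (the size of a diminished ninth) reaches Db3.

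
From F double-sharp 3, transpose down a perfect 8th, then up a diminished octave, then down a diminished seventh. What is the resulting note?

G double-sharp 2

Down a perfect octave from F##3: F##2 (12 semitones down).
A diminished octave up from F##2 is F#3.
F#3 down a diminished seventh → G##2 (9 semitones).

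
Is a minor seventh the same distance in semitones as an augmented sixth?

Yes

A minor seventh = 10 semitones = an augmented sixth; enharmonically equal.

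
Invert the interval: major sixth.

minor third

The rule of nine gives the new number: 9 − 6 = 3, so a sixth becomes a third.
The quality also flips — major becomes minor — giving a minor third.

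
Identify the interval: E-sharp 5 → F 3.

Descending from E#5 to F3 is the same interval as ascending F3 to E#5.
F to E spans seven letter names (F-G-A-B-C-D-E), plus an octave, so the interval is some kind of fourteenth.
The major fourteenth is 23 semitones; here we have 24, one semitone wider: augmented.
(Equivalently, a compound augmented seventh: an augmented seventh plus an octave.)

augmented fourteenth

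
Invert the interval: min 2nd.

major seventh

Interval numbers invert to sum to nine: 2 + 7 = 9, so a second inverts to a seventh.
Quality inverts too: minor becomes major. That makes the inversion a major seventh.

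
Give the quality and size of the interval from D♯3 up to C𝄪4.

major seventh

D to C spans seven letter names (D-E-F-G-A-B-C) — that makes it a seventh of some quality.
The major seventh spans 11 semitones, and D#3 to C##4 is exactly 11 semitones — so this is a major seventh.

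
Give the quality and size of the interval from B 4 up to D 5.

B to D spans three letter names (B-C-D) — that makes it a third of some quality.
B4 to D5 is 3 semitones, a half step short of the major third (4), so this is minor.

minor third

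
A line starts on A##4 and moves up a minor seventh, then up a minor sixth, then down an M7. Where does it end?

F#5

A##4 up a minor seventh → G##5 (10 semitones).
A minor sixth up from G##5 is E#6.
A major seventh down from E#6 is F#5.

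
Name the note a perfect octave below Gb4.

For an octave the letter name doesn't change: still G, an octave down.
Moving 12 semitones down from Gb4 (the size of a perfect octave) reaches Gb3.

Gb3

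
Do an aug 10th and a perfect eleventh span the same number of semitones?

Yes

An augmented tenth spans 17 semitones, and a perfect eleventh also spans 17 semitones — they're enharmonic.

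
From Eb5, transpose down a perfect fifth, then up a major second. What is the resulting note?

Bb4

A perfect fifth down from Eb5 is Ab4.
Ab4 up a major second → Bb4 (2 semitones).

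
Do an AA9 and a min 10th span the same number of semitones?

A doubly augmented ninth is 16 semitones but a minor tenth is 15 semitones — different sizes.

No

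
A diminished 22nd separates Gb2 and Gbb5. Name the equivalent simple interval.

Take out 2 octaves (14 from the number): 22 − 14 = 8.
Quality carries through unchanged, so the simple form is a diminished octave.

diminished 8th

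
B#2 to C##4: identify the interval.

B to C spans two letter names (B-C), plus an octave — that makes it a ninth of some quality.
The major ninth spans 14 semitones, and B#2 to C##4 is exactly 14 semitones — so this is a major ninth.
(Equivalently, a compound major second: a major second plus an octave.)

major ninth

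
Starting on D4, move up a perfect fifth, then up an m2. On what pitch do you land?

Bb4

Up a perfect fifth from D4: A4 (7 semitones up).
A minor second up from A4 is Bb4.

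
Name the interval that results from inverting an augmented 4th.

d5

The rule of nine gives the new number: 9 − 4 = 5, so a fourth becomes a fifth.
Quality inverts too: augmented becomes diminished. That makes the inversion a diminished fifth.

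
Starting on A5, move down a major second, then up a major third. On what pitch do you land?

B5

A major second down from A5 is G5.
Up a major third from G5: B5 (4 semitones up).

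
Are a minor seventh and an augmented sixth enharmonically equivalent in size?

Yes

Both span 10 semitones: a minor seventh and an augmented sixth are the same chromatic distance.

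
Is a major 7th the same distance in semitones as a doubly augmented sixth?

A major seventh spans 11 semitones, and a doubly augmented sixth also spans 11 semitones — they're enharmonic.

Yes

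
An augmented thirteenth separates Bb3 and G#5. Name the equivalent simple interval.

augmented 6th

Subtracting seven from the interval number removes an octave: 13 − 7 = 6.
That makes an augmented thirteenth a compound augmented sixth — an octave plus an augmented sixth.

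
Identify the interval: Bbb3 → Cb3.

m7

Descending from Bbb3 to Cb3 is the same interval as ascending Cb3 to Bbb3.
C to B spans seven letter names (C-D-E-F-G-A-B), so the interval is some kind of seventh.
A major seventh would be 11 semitones, but Cb3 to Bbb3 is 10 — one semitone narrower, making it a minor seventh.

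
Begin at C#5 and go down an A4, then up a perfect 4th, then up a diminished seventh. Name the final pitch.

Bbb5

Down an augmented fourth from C#5: G4 (6 semitones down).
G4 up a perfect fourth → C5 (5 semitones).
A diminished seventh up from C5 is Bbb5.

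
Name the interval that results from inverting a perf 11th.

P5

First reduce the compound perfect eleventh to its simple form, a perfect fourth.
The rule of nine gives the new number: 9 − 4 = 5, so a fourth becomes a fifth.
Quality inverts too: perfect stays perfect. That makes the inversion a perfect fifth.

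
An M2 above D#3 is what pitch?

Two letter names up from D: E.
Moving 2 semitones up from D#3 (the size of a major second) reaches E#3.

E#3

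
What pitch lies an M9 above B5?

C#7

The ninth's letter: B up two letter names plus an octave → C.
A major ninth spans 14 semitones, so from B5 the target pitch is C#7.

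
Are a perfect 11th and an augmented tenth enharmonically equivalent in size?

Both span 17 semitones: a perfect eleventh and an augmented tenth are the same chromatic distance.

Yes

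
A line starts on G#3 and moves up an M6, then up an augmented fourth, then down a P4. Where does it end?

A major sixth up from G#3 is E#4.
E#4 up an augmented fourth → A##4 (6 semitones).
A##4 down a perfect fourth → E##4 (5 semitones).

E##4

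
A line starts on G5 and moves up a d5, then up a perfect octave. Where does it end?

A diminished fifth up from G5 is Db6.
Db6 up a perfect octave → Db7 (12 semitones).

Db7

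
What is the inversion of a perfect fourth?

Interval numbers invert to sum to nine: 4 + 5 = 9, so a fourth inverts to a fifth.
Quality inverts too: perfect stays perfect. That makes the inversion a perfect fifth.

P5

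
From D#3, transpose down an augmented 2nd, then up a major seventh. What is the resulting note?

B3

Down an augmented second from D#3: C3 (3 semitones down).
Up a major seventh from C3: B3 (11 semitones up).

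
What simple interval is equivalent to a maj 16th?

Take out 2 octaves (14 from the number): 16 − 14 = 2.
So a major sixteenth is 2 octaves plus a major second. The quality is unchanged.

major 2nd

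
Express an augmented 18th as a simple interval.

Take out 2 octaves (14 from the number): 18 − 14 = 4.
So an augmented eighteenth is 2 octaves plus an augmented fourth. The quality is unchanged.

augmented 4th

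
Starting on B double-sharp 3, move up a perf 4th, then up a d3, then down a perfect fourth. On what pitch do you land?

D sharp 4

Up a perfect fourth from B##3: E##4 (5 semitones up).
A diminished third up from E##4 is G#4.
G#4 down a perfect fourth → D#4 (5 semitones).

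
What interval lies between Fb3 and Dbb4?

F to D spans six letter names (F-G-A-B-C-D), so the interval is some kind of sixth.
At 8 semitones, Fb3→Dbb4 falls one short of a major sixth: minor.

minor sixth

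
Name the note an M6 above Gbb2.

Counting six letter names up from G lands on E.
A major sixth is 9 semitones; 9 semitones up from Gbb2 gives Ebb3.

Ebb3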